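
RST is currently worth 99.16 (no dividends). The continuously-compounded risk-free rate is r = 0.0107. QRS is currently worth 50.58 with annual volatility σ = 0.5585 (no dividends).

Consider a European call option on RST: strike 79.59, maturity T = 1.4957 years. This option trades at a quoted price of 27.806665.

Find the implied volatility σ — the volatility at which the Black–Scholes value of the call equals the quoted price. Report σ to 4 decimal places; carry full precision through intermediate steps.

At σ = 0.3547 the Black–Scholes value reproduces the quote:
σ√T = 0.3547·√1.4957 = 0.433794
d₁ = (ln(S/K) + (r+σ²/2)T) / (σ√T) = (ln(99.16/79.59) + (0.0107+0.3547²/2)·1.4957) / 0.433794 = (0.219846 + 0.110093) / 0.433794 = 0.760589
d₂ = d₁ − σ√T = 0.760589 − 0.433794 = 0.326795
e^{−rT} = 0.984123
N(d₁) = 0.776549,  N(d₂) = 0.628089
V = S·N(d₁) − K·e^{−rT}·N(d₂) = 77.002566 − 49.195901 = 27.806665 (the observed quote) — the price is monotone increasing in volatility, hence this σ is the only solution

sigma = 0.3547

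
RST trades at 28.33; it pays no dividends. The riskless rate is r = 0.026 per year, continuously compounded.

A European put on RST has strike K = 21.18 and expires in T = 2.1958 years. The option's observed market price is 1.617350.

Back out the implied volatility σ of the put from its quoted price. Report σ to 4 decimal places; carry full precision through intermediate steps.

At σ = 0.3313 the Black–Scholes value reproduces the quote:
σ√T = 0.3313·√2.1958 = 0.490928
d₁ = (ln(S/K) + (r+σ²/2)T) / (σ√T) = (ln(28.33/21.18) + (0.026+0.3313²/2)·2.1958) / 0.490928 = (0.290864 + 0.177596) / 0.490928 = 0.954233
d₂ = d₁ − σ√T = 0.954233 − 0.490928 = 0.463305
e^{−rT} = 0.944508
N(−d₁) = 0.169983,  N(−d₂) = 0.321573
V = K·e^{−rT}·N(−d₂) − S·N(−d₁) = 6.432962 − 4.815611 = 1.617350 (matching the quote); vega is positive throughout, so no other σ reproduces this price

sigma = 0.3313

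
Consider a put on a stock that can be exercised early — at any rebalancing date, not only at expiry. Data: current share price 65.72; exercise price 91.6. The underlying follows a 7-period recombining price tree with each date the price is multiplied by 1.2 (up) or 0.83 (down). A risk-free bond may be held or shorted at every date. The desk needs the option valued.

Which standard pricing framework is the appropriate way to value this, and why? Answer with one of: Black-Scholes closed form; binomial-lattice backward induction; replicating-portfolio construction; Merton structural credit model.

Key observation: the exercise right at every one of the 7 steps is what matters: each node needs max(91.6 − S, continuation), which only the stepwise tree valuation starting from spot 65.72 delivers.

framework: binomial-lattice backward induction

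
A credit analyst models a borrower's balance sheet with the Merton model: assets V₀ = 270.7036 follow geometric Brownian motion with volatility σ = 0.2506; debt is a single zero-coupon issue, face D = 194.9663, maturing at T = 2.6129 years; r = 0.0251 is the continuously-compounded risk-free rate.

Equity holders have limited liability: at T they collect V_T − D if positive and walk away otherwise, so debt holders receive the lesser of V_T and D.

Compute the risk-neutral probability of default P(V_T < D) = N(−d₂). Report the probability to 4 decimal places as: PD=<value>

Apply the equity-as-call identities (strike 194.9663, horizon 2.6129 years):
d₁ = [ln(V₀/D) + (r + σ²/2)T] / (σ√T)
   = [ln(270.7036/194.9663) + (0.0251 + 0.5·0.2506²)·2.6129] / (0.2506·√2.6129)
   = [0.328198 + 0.147629] / 0.405082 = 1.174645
d₂ = d₁ − σ√T = 1.174645 − 0.405082 = 0.769564
risk-neutral PD = N(−d₂) = N(-0.769564) = 0.220779

PD=0.2208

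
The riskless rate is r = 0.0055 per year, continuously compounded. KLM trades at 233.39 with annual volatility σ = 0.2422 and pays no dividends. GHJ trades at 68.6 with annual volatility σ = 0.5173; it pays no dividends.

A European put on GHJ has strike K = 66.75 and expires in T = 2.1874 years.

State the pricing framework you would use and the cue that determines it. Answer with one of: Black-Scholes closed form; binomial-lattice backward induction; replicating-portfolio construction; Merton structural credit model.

framework: Black-Scholes closed form

Key observation: the instrument is a plain European put (strike 66.75) on a lognormal asset; the exact continuous-time formula applies directly.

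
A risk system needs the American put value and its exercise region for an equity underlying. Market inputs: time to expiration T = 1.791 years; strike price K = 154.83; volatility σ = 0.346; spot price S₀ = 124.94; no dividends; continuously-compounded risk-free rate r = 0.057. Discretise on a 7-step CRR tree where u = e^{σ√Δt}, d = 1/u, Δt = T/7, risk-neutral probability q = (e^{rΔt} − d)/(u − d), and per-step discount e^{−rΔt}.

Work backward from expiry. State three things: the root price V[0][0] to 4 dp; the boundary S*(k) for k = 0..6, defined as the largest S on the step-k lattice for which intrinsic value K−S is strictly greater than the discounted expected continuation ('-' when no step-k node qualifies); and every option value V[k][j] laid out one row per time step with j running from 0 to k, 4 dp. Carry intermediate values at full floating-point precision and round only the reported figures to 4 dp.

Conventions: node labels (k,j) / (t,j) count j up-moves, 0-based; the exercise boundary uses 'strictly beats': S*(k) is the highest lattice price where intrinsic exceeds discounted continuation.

price = 36.2080
boundary = - - 88.0411 104.8802 88.0411 104.8802 124.9400
tree:
36.2080
50.0939 23.2848
66.7889 34.7499 12.4197
80.9244 49.9498 20.4597 4.6850
92.7903 66.7889 32.6781 8.7522 0.7253
102.7511 80.9244 49.9498 16.2395 1.4663 0.0000
111.1127 92.7903 66.7889 29.8900 2.9645 0.0000 0.0000
118.1317 102.7511 80.9244 49.9498 5.9935 0.0000 0.0000 0.0000

Δt=0.25586, u=1.19126, d=0.83944, q=0.49811, disc=e^(-rΔt)=0.98552
k=7 terminal: V=max(K-S,0) → 118.1317 102.7511 80.9244 49.9498 5.9935 0.0000 0.0000 0.0000
k=6: j=0 S=43.7173 intr=111.1127 cont=108.8710 V=111.1127[EX]; j=1 S=62.0397 intr=92.7903 cont=90.5487 V=92.7903[EX]; j=2 S=88.0411 intr=66.7889 cont=64.5472 V=66.7889[EX]; j=3 S=124.9400 intr=29.8900 cont=27.6484 V=29.8900[EX]; j=4 S=177.3036 intr=0.0000 cont=2.9645 V=2.9645[hold]; j=5 S=251.6132 intr=0.0000 cont=0.0000 V=0.0000[hold]; j=6 S=357.0667 intr=0.0000 cont=0.0000 V=0.0000[hold]  S*(6)=124.9400
k=5: j=0 S=52.0789 intr=102.7511 cont=100.5095 V=102.7511[EX]; j=1 S=73.9056 intr=80.9244 cont=78.6827 V=80.9244[EX]; j=2 S=104.8802 intr=49.9498 cont=47.7082 V=49.9498[EX]; j=3 S=148.8365 intr=5.9935 cont=16.2395 V=16.2395[hold]; j=4 S=211.2153 intr=0.0000 cont=1.4663 V=1.4663[hold]; j=5 S=299.7377 intr=0.0000 cont=0.0000 V=0.0000[hold]  S*(5)=104.8802
k=4: j=0 S=62.0397 intr=92.7903 cont=90.5487 V=92.7903[EX]; j=1 S=88.0411 intr=66.7889 cont=64.5472 V=66.7889[EX]; j=2 S=124.9400 intr=29.8900 cont=32.6781 V=32.6781[hold]; j=3 S=177.3036 intr=0.0000 cont=8.7522 V=8.7522[hold]; j=4 S=251.6132 intr=0.0000 cont=0.7253 V=0.7253[hold]  S*(4)=88.0411
k=3: j=0 S=73.9056 intr=80.9244 cont=78.6827 V=80.9244[EX]; j=1 S=104.8802 intr=49.9498 cont=49.0769 V=49.9498[EX]; j=2 S=148.8365 intr=5.9935 cont=20.4597 V=20.4597[hold]; j=3 S=211.2153 intr=0.0000 cont=4.6850 V=4.6850[hold]  S*(3)=104.8802
k=2: j=0 S=88.0411 intr=66.7889 cont=64.5472 V=66.7889[EX]; j=1 S=124.9400 intr=29.8900 cont=34.7499 V=34.7499[hold]; j=2 S=177.3036 intr=0.0000 cont=12.4197 V=12.4197[hold]  S*(2)=88.0411
k=1: j=0 S=104.8802 intr=49.9498 cont=50.0939 V=50.0939[hold]; j=1 S=148.8365 intr=5.9935 cont=23.2848 V=23.2848[hold]  S*(1)=-
k=0: j=0 S=124.9400 intr=29.8900 cont=36.2080 V=36.2080[hold]  S*(0)=-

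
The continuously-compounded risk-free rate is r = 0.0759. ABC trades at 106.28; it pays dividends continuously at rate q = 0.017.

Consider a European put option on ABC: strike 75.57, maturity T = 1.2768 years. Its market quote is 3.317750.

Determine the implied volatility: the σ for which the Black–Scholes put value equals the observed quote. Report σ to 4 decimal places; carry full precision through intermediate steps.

At σ = 0.3869 the Black–Scholes value reproduces the quote:
σ√T = 0.3869·√1.2768 = 0.437180
d₁ = (ln(S/K) + (r−q+σ²/2)T) / (σ√T) = (ln(106.28/75.57) + (0.0759−0.017+0.3869²/2)·1.2768) / 0.437180 = (0.341018 + 0.170767) / 0.437180 = 1.170649
d₂ = d₁ − σ√T = 1.170649 − 0.437180 = 0.733470
e^{−rT} = 0.907638
e^{−qT} = 0.978528
N(−d₁) = 0.120870,  N(−d₂) = 0.231636
V = K·e^{−rT}·N(−d₂) − S·e^{−qT}·N(−d₁) = 15.887972 − 12.570221 = 3.317750 (matching the quote); vega is positive throughout, so no other σ reproduces this price

sigma = 0.3869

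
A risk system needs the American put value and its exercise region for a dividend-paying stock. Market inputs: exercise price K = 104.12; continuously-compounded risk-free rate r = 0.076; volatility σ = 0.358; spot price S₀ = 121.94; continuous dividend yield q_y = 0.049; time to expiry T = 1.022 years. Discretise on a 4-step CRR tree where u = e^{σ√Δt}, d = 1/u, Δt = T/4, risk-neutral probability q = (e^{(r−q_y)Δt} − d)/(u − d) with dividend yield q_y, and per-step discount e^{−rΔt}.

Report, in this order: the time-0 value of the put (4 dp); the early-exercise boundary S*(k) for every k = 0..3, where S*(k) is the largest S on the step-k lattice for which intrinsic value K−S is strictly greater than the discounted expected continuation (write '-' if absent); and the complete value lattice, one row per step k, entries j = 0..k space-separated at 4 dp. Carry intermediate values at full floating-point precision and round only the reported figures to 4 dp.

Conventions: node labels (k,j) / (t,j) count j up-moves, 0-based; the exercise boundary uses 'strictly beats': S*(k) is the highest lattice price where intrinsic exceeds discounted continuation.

Δt=0.25550  u=1.19837  d=0.83447  q=0.47391  discount=0.98077
step 4 (expiry): payoffs max(K−S,0) = 44.9925 19.2082 0.0000 0.0000 0.0000
step 3: (k=3,j=0): S=70.8563, K−S=33.2637, hold=32.1429 ⇒ V=33.2637 exercise | (k=3,j=1): S=101.7553, K−S=2.3647, hold=9.9110 ⇒ V=9.9110 continue | (k=3,j=2): S=146.1287, K−S=0.0000, hold=0.0000 ⇒ V=0.0000 continue | (k=3,j=3): S=209.8523, K−S=0.0000, hold=0.0000 ⇒ V=0.0000 continue  boundary S*=70.8563
step 2: (k=2,j=0): S=84.9118, K−S=19.2082, hold=21.7698 ⇒ V=21.7698 continue | (k=2,j=1): S=121.9400, K−S=0.0000, hold=5.1138 ⇒ V=5.1138 continue | (k=2,j=2): S=175.1155, K−S=0.0000, hold=0.0000 ⇒ V=0.0000 continue  boundary S*=-
step 1: (k=1,j=0): S=101.7553, K−S=2.3647, hold=13.6096 ⇒ V=13.6096 continue | (k=1,j=1): S=146.1287, K−S=0.0000, hold=2.6386 ⇒ V=2.6386 continue  boundary S*=-
step 0: (k=0,j=0): S=121.9400, K−S=0.0000, hold=8.2486 ⇒ V=8.2486 continue  boundary S*=-

price = 8.2486
boundary = - - - 70.8563
tree:
8.2486
13.6096 2.6386
21.7698 5.1138 0.0000
33.2637 9.9110 0.0000 0.0000
44.9925 19.2082 0.0000 0.0000 0.0000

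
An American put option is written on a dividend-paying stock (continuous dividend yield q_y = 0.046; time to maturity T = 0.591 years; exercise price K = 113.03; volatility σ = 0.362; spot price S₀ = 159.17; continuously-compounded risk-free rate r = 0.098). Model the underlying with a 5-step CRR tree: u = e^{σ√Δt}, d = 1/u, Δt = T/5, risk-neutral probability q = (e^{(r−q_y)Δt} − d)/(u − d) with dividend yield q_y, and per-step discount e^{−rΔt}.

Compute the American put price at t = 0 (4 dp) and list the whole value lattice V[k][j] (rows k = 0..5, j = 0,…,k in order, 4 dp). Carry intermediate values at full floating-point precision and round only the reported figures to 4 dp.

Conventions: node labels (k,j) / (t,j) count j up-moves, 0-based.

Δt=0.11820  u=1.13253  d=0.88298  q=0.49363  discount=0.98848
step 5 (expiry): payoffs max(K−S,0) = 27.6006 3.4556 0.0000 0.0000 0.0000 0.0000
k=4: (k=4,j=0): S=96.7516, K−S=16.2784, hold=15.5013 ⇒ V=16.2784 exercise | (k=4,j=1): S=124.0966, K−S=0.0000, hold=1.7297 ⇒ V=1.7297 continue | (k=4,j=2): S=159.1700, K−S=0.0000, hold=0.0000 ⇒ V=0.0000 continue | (k=4,j=3): S=204.1563, K−S=0.0000, hold=0.0000 ⇒ V=0.0000 continue | (k=4,j=4): S=261.8570, K−S=0.0000, hold=0.0000 ⇒ V=0.0000 continue
k=3: (k=3,j=0): S=109.5744, K−S=3.4556, hold=8.9919 ⇒ V=8.9919 continue | (k=3,j=1): S=140.5434, K−S=0.0000, hold=0.8658 ⇒ V=0.8658 continue | (k=3,j=2): S=180.2652, K−S=0.0000, hold=0.0000 ⇒ V=0.0000 continue | (k=3,j=3): S=231.2136, K−S=0.0000, hold=0.0000 ⇒ V=0.0000 continue
k=2: (k=2,j=0): S=124.0966, K−S=0.0000, hold=4.9232 ⇒ V=4.9232 continue | (k=2,j=1): S=159.1700, K−S=0.0000, hold=0.4333 ⇒ V=0.4333 continue | (k=2,j=2): S=204.1563, K−S=0.0000, hold=0.0000 ⇒ V=0.0000 continue
k=1: (k=1,j=0): S=140.5434, K−S=0.0000, hold=2.6757 ⇒ V=2.6757 continue | (k=1,j=1): S=180.2652, K−S=0.0000, hold=0.2169 ⇒ V=0.2169 continue
k=0: (k=0,j=0): S=159.1700, K−S=0.0000, hold=1.4451 ⇒ V=1.4451 continue

price = 1.4451
tree:
1.4451
2.6757 0.2169
4.9232 0.4333 0.0000
8.9919 0.8658 0.0000 0.0000
16.2784 1.7297 0.0000 0.0000 0.0000
27.6006 3.4556 0.0000 0.0000 0.0000 0.0000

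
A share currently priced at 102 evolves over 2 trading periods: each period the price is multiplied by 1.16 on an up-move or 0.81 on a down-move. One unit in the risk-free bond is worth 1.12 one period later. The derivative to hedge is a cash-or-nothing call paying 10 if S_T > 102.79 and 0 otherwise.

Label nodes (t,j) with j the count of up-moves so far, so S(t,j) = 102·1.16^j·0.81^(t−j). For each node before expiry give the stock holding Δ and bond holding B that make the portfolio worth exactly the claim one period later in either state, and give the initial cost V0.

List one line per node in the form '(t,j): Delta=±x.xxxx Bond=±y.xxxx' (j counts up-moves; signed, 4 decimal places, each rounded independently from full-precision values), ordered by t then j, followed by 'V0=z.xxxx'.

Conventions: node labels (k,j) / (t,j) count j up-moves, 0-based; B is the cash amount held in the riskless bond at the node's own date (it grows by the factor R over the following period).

(0,0): Delta=0.2215 Bond=-16.3408
(1,0): Delta=0.0000 Bond=0.0000
(1,1): Delta=0.2415 Bond=-20.6633
V0=6.2539

Under the risk-neutral measure, an up-move has probability p* = (R−d)/(u−d) = 0.8857 and values discount at R = 1.12.
Expiry values: V(2,0)=0.0000, V(2,1)=0.0000, V(2,2)=10.0000
  t=1,j=0: stock 82.6200 → up 95.8392 (V=0.0000), down 66.9222 (V=0.0000). Price 0.0000; hedge Δ=0.0000, bond B=0.0000.
  t=1,j=1: stock 118.3200 → up 137.2512 (V=10.0000), down 95.8392 (V=0.0000). Price 7.9082; hedge Δ=0.2415, bond B=-20.6633.
  t=0,j=0: stock 102.0000 → up 118.3200 (V=7.9082), down 82.6200 (V=0.0000). Price 6.2539; hedge Δ=0.2215, bond B=-16.3408.
Check: Δ(0,0)·S0 + B(0,0) = 6.2539 = V0.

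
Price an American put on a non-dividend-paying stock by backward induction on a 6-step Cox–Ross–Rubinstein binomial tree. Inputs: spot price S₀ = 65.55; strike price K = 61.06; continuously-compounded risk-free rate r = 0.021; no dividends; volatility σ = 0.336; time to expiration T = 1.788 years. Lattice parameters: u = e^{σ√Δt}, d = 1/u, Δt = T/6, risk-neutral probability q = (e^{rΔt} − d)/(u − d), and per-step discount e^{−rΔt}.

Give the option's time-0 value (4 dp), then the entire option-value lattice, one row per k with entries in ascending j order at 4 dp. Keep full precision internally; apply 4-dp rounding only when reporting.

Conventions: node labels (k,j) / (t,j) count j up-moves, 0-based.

params: Δt=0.29800 u=1.20132 d=0.83242 q=0.47129 e^(-rΔt)=0.99376
t_6 payoffs: 39.2517 29.5869 15.6391 0.0000 0.0000 0.0000 0.0000
k=5: node(5,0) S=26.1987 payoff=34.8613 vs cont=34.4803 → 34.8613 [stop]  node(5,1) S=37.8092 payoff=23.2508 vs cont=22.8699 → 23.2508 [stop]  node(5,2) S=54.5650 payoff=6.4950 vs cont=8.2170 → 8.2170 [wait]  node(5,3) S=78.7465 payoff=0.0000 vs cont=0.0000 → 0.0000 [wait]  node(5,4) S=113.6444 payoff=0.0000 vs cont=0.0000 → 0.0000 [wait]  node(5,5) S=164.0079 payoff=0.0000 vs cont=0.0000 → 0.0000 [wait]
k=4: node(4,0) S=31.4731 payoff=29.5869 vs cont=29.2060 → 29.5869 [stop]  node(4,1) S=45.4209 payoff=15.6391 vs cont=16.0647 → 16.0647 [wait]  node(4,2) S=65.5500 payoff=0.0000 vs cont=4.3173 → 4.3173 [wait]  node(4,3) S=94.5997 payoff=0.0000 vs cont=0.0000 → 0.0000 [wait]  node(4,4) S=136.5232 payoff=0.0000 vs cont=0.0000 → 0.0000 [wait]
k=3: node(3,0) S=37.8092 payoff=23.2508 vs cont=23.0692 → 23.2508 [stop]  node(3,1) S=54.5650 payoff=6.4950 vs cont=10.4626 → 10.4626 [wait]  node(3,2) S=78.7465 payoff=0.0000 vs cont=2.2684 → 2.2684 [wait]  node(3,3) S=113.6444 payoff=0.0000 vs cont=0.0000 → 0.0000 [wait]
k=2: node(2,0) S=45.4209 payoff=15.6391 vs cont=17.1164 → 17.1164 [wait]  node(2,1) S=65.5500 payoff=0.0000 vs cont=6.5595 → 6.5595 [wait]  node(2,2) S=94.5997 payoff=0.0000 vs cont=1.1918 → 1.1918 [wait]
k=1: node(1,0) S=54.5650 payoff=6.4950 vs cont=12.0653 → 12.0653 [wait]  node(1,1) S=78.7465 payoff=0.0000 vs cont=4.0046 → 4.0046 [wait]
k=0: node(0,0) S=65.5500 payoff=0.0000 vs cont=8.2148 → 8.2148 [wait]

price = 8.2148
tree:
8.2148
12.0653 4.0046
17.1164 6.5595 1.1918
23.2508 10.4626 2.2684 0.0000
29.5869 16.0647 4.3173 0.0000 0.0000
34.8613 23.2508 8.2170 0.0000 0.0000 0.0000
39.2517 29.5869 15.6391 0.0000 0.0000 0.0000 0.0000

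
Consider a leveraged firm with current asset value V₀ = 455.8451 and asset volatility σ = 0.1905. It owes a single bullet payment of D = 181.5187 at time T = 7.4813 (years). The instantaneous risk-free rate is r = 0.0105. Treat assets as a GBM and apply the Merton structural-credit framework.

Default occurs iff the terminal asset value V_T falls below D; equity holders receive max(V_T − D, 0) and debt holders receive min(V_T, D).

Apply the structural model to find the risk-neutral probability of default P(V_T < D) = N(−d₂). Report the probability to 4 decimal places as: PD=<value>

Apply the equity-as-call identities (strike 181.5187, horizon 7.4813 years):
d₁ = [ln(V₀/D) + (r + σ²/2)T] / (σ√T)
   = [ln(455.8451/181.5187) + (0.0105 + 0.5·0.1905²)·7.4813] / (0.1905·√7.4813)
   = [0.920794 + 0.214303] / 0.521055 = 2.178460
d₂ = d₁ − σ√T = 2.178460 − 0.521055 = 1.657405
risk-neutral PD = N(−d₂) = N(-1.657405) = 0.048719

PD=0.0487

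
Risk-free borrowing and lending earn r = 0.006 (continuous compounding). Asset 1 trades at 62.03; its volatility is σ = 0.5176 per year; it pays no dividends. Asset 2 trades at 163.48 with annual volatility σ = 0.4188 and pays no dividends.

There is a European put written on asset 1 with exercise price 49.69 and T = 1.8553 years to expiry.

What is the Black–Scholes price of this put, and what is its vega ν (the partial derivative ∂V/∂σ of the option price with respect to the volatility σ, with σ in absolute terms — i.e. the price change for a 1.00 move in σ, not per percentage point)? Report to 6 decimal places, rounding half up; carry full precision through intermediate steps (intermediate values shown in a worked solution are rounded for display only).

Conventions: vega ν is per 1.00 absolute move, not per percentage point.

σ√T = 0.5176·√1.8553 = 0.705020
d₁ = (ln(S/K) + (r+σ²/2)T) / (σ√T) = (ln(62.03/49.69) + (0.006+0.5176²/2)·1.8553) / 0.705020 = (0.221814 + 0.259658) / 0.705020 = 0.682921
d₂ = d₁ − σ√T = 0.682921 − 0.705020 = -0.022099
e^{−rT} = 0.988930
N(−d₁) = 0.247328,  N(−d₂) = 0.508816
Put price V = K·e^{−rT}·N(−d₂) − S·N(−d₁) = 25.003158 − 15.341783 = 9.661375
φ(d₁) = (1/√(2π))·e^{−d₁²/2} = 0.315963
ν = S·φ(d₁)·√T = 26.695964

price = 9.661375
ν = 26.695964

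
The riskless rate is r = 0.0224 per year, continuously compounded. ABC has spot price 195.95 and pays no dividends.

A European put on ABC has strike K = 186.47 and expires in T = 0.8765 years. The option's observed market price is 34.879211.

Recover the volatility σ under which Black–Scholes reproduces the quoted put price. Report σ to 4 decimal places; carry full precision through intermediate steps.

sigma = 0.5886

At σ = 0.5886 the Black–Scholes value reproduces the quote:
σ√T = 0.5886·√0.8765 = 0.551057
d₁ = (ln(S/K) + (r+σ²/2)T) / (σ√T) = (ln(195.95/186.47) + (0.0224+0.5886²/2)·0.8765) / 0.551057 = (0.049589 + 0.171465) / 0.551057 = 0.401147
d₂ = d₁ − σ√T = 0.401147 − 0.551057 = -0.149910
e^{−rT} = 0.980558
N(−d₁) = 0.344156,  N(−d₂) = 0.559582
V = K·e^{−rT}·N(−d₂) − S·N(−d₁) = 102.316603 − 67.437392 = 34.879211 (the observed quote) — the price is monotone increasing in volatility, hence this σ is the only solution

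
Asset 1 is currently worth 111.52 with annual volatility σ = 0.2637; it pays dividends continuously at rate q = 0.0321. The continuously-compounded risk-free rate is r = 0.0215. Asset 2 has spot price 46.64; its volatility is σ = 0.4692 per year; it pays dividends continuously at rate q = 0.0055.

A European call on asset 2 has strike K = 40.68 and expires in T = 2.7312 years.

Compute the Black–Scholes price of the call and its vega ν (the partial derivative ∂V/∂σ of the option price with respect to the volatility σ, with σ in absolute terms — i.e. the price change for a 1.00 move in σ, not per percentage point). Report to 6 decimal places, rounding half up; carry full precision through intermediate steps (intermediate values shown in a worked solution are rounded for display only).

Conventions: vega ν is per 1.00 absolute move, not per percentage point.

σ√T = 0.4692·√2.7312 = 0.775416
d₁ = (ln(S/K) + (r−q+σ²/2)T) / (σ√T) = (ln(46.64/40.68) + (0.0215−0.0055+0.4692²/2)·2.7312) / 0.775416 = (0.136722 + 0.344334) / 0.775416 = 0.620385
d₂ = d₁ − σ√T = 0.620385 − 0.775416 = -0.155031
e^{−rT} = 0.942970
e^{−qT} = 0.985091
N(d₁) = 0.732498,  N(d₂) = 0.438398
Call price V = S·e^{−qT}·N(d₁) − K·e^{−rT}·N(d₂) = 33.654335 − 16.816967 = 16.837368
φ(d₁) = (1/√(2π))·e^{−d₁²/2} = 0.329105
ν = S·e^{−qT}·φ(d₁)·√T = 24.988867

price = 16.837368
ν = 24.988867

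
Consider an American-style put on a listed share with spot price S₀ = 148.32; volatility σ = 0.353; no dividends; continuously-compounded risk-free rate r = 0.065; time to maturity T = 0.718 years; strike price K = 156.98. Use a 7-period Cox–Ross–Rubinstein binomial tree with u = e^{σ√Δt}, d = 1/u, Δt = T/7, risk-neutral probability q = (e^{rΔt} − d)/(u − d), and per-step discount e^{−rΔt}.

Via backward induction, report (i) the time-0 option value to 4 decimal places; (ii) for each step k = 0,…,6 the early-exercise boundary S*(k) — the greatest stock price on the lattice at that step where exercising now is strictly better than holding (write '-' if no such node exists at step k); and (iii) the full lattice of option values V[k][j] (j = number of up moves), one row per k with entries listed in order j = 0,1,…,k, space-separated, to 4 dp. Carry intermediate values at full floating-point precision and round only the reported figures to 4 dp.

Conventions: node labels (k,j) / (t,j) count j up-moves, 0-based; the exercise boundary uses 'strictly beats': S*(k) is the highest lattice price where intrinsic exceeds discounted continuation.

Δt=0.10257, u=1.11969, d=0.89310, q=0.50129, disc=e^(-rΔt)=0.99336
k=7 terminal: V=max(K-S,0) → 89.7587 72.7038 51.3219 24.5151 0.0000 0.0000 0.0000 0.0000
k=6: j=0 S=75.2672 intr=81.7128 cont=80.6696 V=81.7128[EX]; j=1 S=94.3635 intr=62.6165 cont=61.5734 V=62.6165[EX]; j=2 S=118.3046 intr=38.6754 cont=37.6322 V=38.6754[EX]; j=3 S=148.3200 intr=8.6600 cont=12.1447 V=12.1447[hold]; j=4 S=185.9506 intr=0.0000 cont=0.0000 V=0.0000[hold]; j=5 S=233.1286 intr=0.0000 cont=0.0000 V=0.0000[hold]; j=6 S=292.2762 intr=0.0000 cont=0.0000 V=0.0000[hold]  S*(6)=118.3046
k=5: j=0 S=84.2762 intr=72.7038 cont=71.6607 V=72.7038[EX]; j=1 S=105.6581 intr=51.3219 cont=50.2788 V=51.3219[EX]; j=2 S=132.4649 intr=24.5151 cont=25.2072 V=25.2072[hold]; j=3 S=166.0729 intr=0.0000 cont=6.0165 V=6.0165[hold]; j=4 S=208.2076 intr=0.0000 cont=0.0000 V=0.0000[hold]; j=5 S=261.0324 intr=0.0000 cont=0.0000 V=0.0000[hold]  S*(5)=105.6581
k=4: j=0 S=94.3635 intr=62.6165 cont=61.5734 V=62.6165[EX]; j=1 S=118.3046 intr=38.6754 cont=37.9769 V=38.6754[EX]; j=2 S=148.3200 intr=8.6600 cont=15.4836 V=15.4836[hold]; j=3 S=185.9506 intr=0.0000 cont=2.9805 V=2.9805[hold]; j=4 S=233.1286 intr=0.0000 cont=0.0000 V=0.0000[hold]  S*(4)=118.3046
k=3: j=0 S=105.6581 intr=51.3219 cont=50.2788 V=51.3219[EX]; j=1 S=132.4649 intr=24.5151 cont=26.8698 V=26.8698[hold]; j=2 S=166.0729 intr=0.0000 cont=9.1547 V=9.1547[hold]; j=3 S=208.2076 intr=0.0000 cont=1.4766 V=1.4766[hold]  S*(3)=105.6581
k=2: j=0 S=118.3046 intr=38.6754 cont=38.8048 V=38.8048[hold]; j=1 S=148.3200 intr=8.6600 cont=17.8699 V=17.8699[hold]; j=2 S=185.9506 intr=0.0000 cont=5.2705 V=5.2705[hold]  S*(2)=-
k=1: j=0 S=132.4649 intr=24.5151 cont=28.1222 V=28.1222[hold]; j=1 S=166.0729 intr=0.0000 cont=11.4772 V=11.4772[hold]  S*(1)=-
k=0: j=0 S=148.3200 intr=8.6600 cont=19.6468 V=19.6468[hold]  S*(0)=-

price = 19.6468
boundary = - - - 105.6581 118.3046 105.6581 118.3046
tree:
19.6468
28.1222 11.4772
38.8048 17.8699 5.2705
51.3219 26.8698 9.1547 1.4766
62.6165 38.6754 15.4836 2.9805 0.0000
72.7038 51.3219 25.2072 6.0165 0.0000 0.0000
81.7128 62.6165 38.6754 12.1447 0.0000 0.0000 0.0000
89.7587 72.7038 51.3219 24.5151 0.0000 0.0000 0.0000 0.0000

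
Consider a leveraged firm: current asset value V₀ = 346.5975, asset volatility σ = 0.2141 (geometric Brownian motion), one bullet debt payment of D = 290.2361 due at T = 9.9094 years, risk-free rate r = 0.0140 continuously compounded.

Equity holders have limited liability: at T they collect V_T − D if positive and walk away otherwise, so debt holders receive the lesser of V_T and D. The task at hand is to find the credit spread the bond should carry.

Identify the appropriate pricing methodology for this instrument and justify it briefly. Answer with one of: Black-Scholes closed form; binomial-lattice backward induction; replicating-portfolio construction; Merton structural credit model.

Key observation: the question is about default risk generated by asset-value dynamics against a debt face of 290.2361 — the structural framework prices exactly that.

framework: Merton structural credit model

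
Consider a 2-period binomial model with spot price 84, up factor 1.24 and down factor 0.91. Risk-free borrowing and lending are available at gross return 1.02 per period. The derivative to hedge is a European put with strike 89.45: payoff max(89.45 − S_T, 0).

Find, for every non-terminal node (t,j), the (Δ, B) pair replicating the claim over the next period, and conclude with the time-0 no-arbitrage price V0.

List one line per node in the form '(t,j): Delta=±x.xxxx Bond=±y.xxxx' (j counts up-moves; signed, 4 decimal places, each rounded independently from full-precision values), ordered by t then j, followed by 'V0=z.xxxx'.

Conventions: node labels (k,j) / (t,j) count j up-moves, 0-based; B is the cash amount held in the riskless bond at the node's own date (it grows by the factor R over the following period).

(0,0): Delta=-0.4690 Bond=47.8897
(1,0): Delta=-0.7885 Bond=73.2713
(1,1): Delta=0.0000 Bond=0.0000
V0=8.4966

The replicating-portfolio and risk-neutral prices coincide; use p* = (1.02−0.91)/(1.24−0.91) = 0.3333 for the latter.
Payoffs at expiry: V(2,0)=19.8896, V(2,1)=0.0000, V(2,2)=0.0000
  t=1,j=0: stock 76.4400 → up 94.7856 (V=0.0000), down 69.5604 (V=19.8896). Price 12.9997; hedge Δ=-0.7885, bond B=73.2713.
  t=1,j=1: stock 104.1600 → up 129.1584 (V=0.0000), down 94.7856 (V=0.0000). Price 0.0000; hedge Δ=0.0000, bond B=0.0000.
  t=0,j=0: stock 84.0000 → up 104.1600 (V=0.0000), down 76.4400 (V=12.9997). Price 8.4966; hedge Δ=-0.4690, bond B=47.8897.
Verification: the root portfolio costs Δ(0,0)·S0 + B(0,0) = 8.4966, matching V0.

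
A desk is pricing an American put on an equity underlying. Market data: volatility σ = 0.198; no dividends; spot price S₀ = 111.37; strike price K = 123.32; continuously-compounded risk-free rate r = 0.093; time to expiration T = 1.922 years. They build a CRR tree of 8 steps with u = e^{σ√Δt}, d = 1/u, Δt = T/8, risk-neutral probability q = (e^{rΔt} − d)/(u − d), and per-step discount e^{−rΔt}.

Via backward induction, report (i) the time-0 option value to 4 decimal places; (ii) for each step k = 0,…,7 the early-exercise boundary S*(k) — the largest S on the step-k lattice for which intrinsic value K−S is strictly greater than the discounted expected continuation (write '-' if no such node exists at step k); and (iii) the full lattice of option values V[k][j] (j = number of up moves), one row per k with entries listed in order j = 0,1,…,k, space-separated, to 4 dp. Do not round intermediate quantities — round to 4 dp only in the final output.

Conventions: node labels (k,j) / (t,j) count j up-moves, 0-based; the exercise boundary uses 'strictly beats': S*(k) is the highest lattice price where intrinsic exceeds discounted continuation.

price = 12.9186
boundary = - 101.0694 91.7216 101.0694 91.7216 101.0694 111.3700 101.0694
tree:
12.9186
22.2506 6.9796
31.5984 12.6457 3.3408
40.0817 22.2506 6.5083 1.2851
47.7804 31.5984 12.2759 2.7814 0.3029
54.7670 40.0817 22.2506 5.8694 0.7591 0.0000
61.1075 47.7804 31.5984 11.9500 1.9025 0.0000 0.0000
66.8615 54.7670 40.0817 22.2506 4.7681 0.0000 0.0000 0.0000
72.0833 61.1075 47.7804 31.5984 11.9500 0.0000 0.0000 0.0000 0.0000

Δt=0.24025, u=1.10192, d=0.90751, q=0.59198, disc=e^(-rΔt)=0.97790
k=8 terminal: V=max(K-S,0) → 72.0833 61.1075 47.7804 31.5984 11.9500 0.0000 0.0000 0.0000 0.0000
k=7: j=0 S=56.4585 intr=66.8615 cont=64.1367 V=66.8615[EX]; j=1 S=68.5530 intr=54.7670 cont=52.0422 V=54.7670[EX]; j=2 S=83.2383 intr=40.0817 cont=37.3569 V=40.0817[EX]; j=3 S=101.0694 intr=22.2506 cont=19.5258 V=22.2506[EX]; j=4 S=122.7204 intr=0.5996 cont=4.7681 V=4.7681[hold]; j=5 S=149.0093 intr=0.0000 cont=0.0000 V=0.0000[hold]; j=6 S=180.9299 intr=0.0000 cont=0.0000 V=0.0000[hold]; j=7 S=219.6884 intr=0.0000 cont=0.0000 V=0.0000[hold]  S*(7)=101.0694
k=6: j=0 S=62.2125 intr=61.1075 cont=58.3827 V=61.1075[EX]; j=1 S=75.5396 intr=47.7804 cont=45.0556 V=47.7804[EX]; j=2 S=91.7216 intr=31.5984 cont=28.8736 V=31.5984[EX]; j=3 S=111.3700 intr=11.9500 cont=11.6383 V=11.9500[EX]; j=4 S=135.2275 intr=0.0000 cont=1.9025 V=1.9025[hold]; j=5 S=164.1957 intr=0.0000 cont=0.0000 V=0.0000[hold]; j=6 S=199.3695 intr=0.0000 cont=0.0000 V=0.0000[hold]  S*(6)=111.3700
k=5: j=0 S=68.5530 intr=54.7670 cont=52.0422 V=54.7670[EX]; j=1 S=83.2383 intr=40.0817 cont=37.3569 V=40.0817[EX]; j=2 S=101.0694 intr=22.2506 cont=19.5258 V=22.2506[EX]; j=3 S=122.7204 intr=0.5996 cont=5.8694 V=5.8694[hold]; j=4 S=149.0093 intr=0.0000 cont=0.7591 V=0.7591[hold]; j=5 S=180.9299 intr=0.0000 cont=0.0000 V=0.0000[hold]  S*(5)=101.0694
k=4: j=0 S=75.5396 intr=47.7804 cont=45.0556 V=47.7804[EX]; j=1 S=91.7216 intr=31.5984 cont=28.8736 V=31.5984[EX]; j=2 S=111.3700 intr=11.9500 cont=12.2759 V=12.2759[hold]; j=3 S=135.2275 intr=0.0000 cont=2.7814 V=2.7814[hold]; j=4 S=164.1957 intr=0.0000 cont=0.3029 V=0.3029[hold]  S*(4)=91.7216
k=3: j=0 S=83.2383 intr=40.0817 cont=37.3569 V=40.0817[EX]; j=1 S=101.0694 intr=22.2506 cont=19.7144 V=22.2506[EX]; j=2 S=122.7204 intr=0.5996 cont=6.5083 V=6.5083[hold]; j=3 S=149.0093 intr=0.0000 cont=1.2851 V=1.2851[hold]  S*(3)=101.0694
k=2: j=0 S=91.7216 intr=31.5984 cont=28.8736 V=31.5984[EX]; j=1 S=111.3700 intr=11.9500 cont=12.6457 V=12.6457[hold]; j=2 S=135.2275 intr=0.0000 cont=3.3408 V=3.3408[hold]  S*(2)=91.7216
k=1: j=0 S=101.0694 intr=22.2506 cont=19.9285 V=22.2506[EX]; j=1 S=122.7204 intr=0.5996 cont=6.9796 V=6.9796[hold]  S*(1)=101.0694
k=0: j=0 S=111.3700 intr=11.9500 cont=12.9186 V=12.9186[hold]  S*(0)=-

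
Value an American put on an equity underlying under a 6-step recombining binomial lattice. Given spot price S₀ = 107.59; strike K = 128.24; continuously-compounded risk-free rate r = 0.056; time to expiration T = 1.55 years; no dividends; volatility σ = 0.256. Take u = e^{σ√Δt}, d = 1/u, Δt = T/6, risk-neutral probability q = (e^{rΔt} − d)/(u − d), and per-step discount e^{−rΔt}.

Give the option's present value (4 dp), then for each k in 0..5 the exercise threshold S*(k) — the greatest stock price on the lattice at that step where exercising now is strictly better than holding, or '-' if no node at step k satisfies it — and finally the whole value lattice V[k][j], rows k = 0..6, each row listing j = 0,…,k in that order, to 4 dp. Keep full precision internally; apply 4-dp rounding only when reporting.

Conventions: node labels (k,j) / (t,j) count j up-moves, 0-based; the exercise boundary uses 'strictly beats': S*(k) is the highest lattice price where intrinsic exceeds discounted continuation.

params: Δt=0.25833 u=1.13896 d=0.87799 q=0.52335 e^(-rΔt)=0.98564
t_6 payoffs: 78.9544 64.3052 45.3018 20.6500 0.0000 0.0000 0.0000
t_5: node(5,0) S=56.1344 payoff=72.1056 vs cont=70.2638 → 72.1056 [stop]  node(5,1) S=72.8192 payoff=55.4208 vs cont=53.5789 → 55.4208 [stop]  node(5,2) S=94.4633 payoff=33.7767 vs cont=31.9348 → 33.7767 [stop]  node(5,3) S=122.5407 payoff=5.6993 vs cont=9.7014 → 9.7014 [wait]  node(5,4) S=158.9636 payoff=0.0000 vs cont=0.0000 → 0.0000 [wait]  node(5,5) S=206.2124 payoff=0.0000 vs cont=0.0000 → 0.0000 [wait]  ⇒ S*(5)=94.4633
t_4: node(4,0) S=63.9348 payoff=64.3052 vs cont=62.4633 → 64.3052 [stop]  node(4,1) S=82.9382 payoff=45.3018 vs cont=43.4599 → 45.3018 [stop]  node(4,2) S=107.5900 payoff=20.6500 vs cont=20.8726 → 20.8726 [wait]  node(4,3) S=139.5690 payoff=0.0000 vs cont=4.5577 → 4.5577 [wait]  node(4,4) S=181.0532 payoff=0.0000 vs cont=0.0000 → 0.0000 [wait]  ⇒ S*(4)=82.9382
t_3: node(3,0) S=72.8192 payoff=55.4208 vs cont=53.5789 → 55.4208 [stop]  node(3,1) S=94.4633 payoff=33.7767 vs cont=32.0496 → 33.7767 [stop]  node(3,2) S=122.5407 payoff=5.6993 vs cont=12.1570 → 12.1570 [wait]  node(3,3) S=158.9636 payoff=0.0000 vs cont=2.1412 → 2.1412 [wait]  ⇒ S*(3)=94.4633
t_2: node(2,0) S=82.9382 payoff=45.3018 vs cont=43.4599 → 45.3018 [stop]  node(2,1) S=107.5900 payoff=20.6500 vs cont=22.1393 → 22.1393 [wait]  node(2,2) S=139.5690 payoff=0.0000 vs cont=6.8158 → 6.8158 [wait]  ⇒ S*(2)=82.9382
t_1: node(1,0) S=94.4633 payoff=33.7767 vs cont=32.7030 → 33.7767 [stop]  node(1,1) S=122.5407 payoff=5.6993 vs cont=13.9169 → 13.9169 [wait]  ⇒ S*(1)=94.4633
t_0: node(0,0) S=107.5900 payoff=20.6500 vs cont=23.0471 → 23.0471 [wait]  ⇒ S*(0)=-

price = 23.0471
boundary = - 94.4633 82.9382 94.4633 82.9382 94.4633
tree:
23.0471
33.7767 13.9169
45.3018 22.1393 6.8158
55.4208 33.7767 12.1570 2.1412
64.3052 45.3018 20.8726 4.5577 0.0000
72.1056 55.4208 33.7767 9.7014 0.0000 0.0000
78.9544 64.3052 45.3018 20.6500 0.0000 0.0000 0.0000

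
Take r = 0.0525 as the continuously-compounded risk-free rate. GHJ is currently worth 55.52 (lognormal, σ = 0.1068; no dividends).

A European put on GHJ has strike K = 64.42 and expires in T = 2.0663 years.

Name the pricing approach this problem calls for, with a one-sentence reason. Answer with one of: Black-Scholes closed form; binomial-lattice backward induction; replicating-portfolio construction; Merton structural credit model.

framework: Black-Scholes closed form

Key observation: the instrument is a plain European put (strike 64.42) on a lognormal asset; the exact continuous-time formula applies directly.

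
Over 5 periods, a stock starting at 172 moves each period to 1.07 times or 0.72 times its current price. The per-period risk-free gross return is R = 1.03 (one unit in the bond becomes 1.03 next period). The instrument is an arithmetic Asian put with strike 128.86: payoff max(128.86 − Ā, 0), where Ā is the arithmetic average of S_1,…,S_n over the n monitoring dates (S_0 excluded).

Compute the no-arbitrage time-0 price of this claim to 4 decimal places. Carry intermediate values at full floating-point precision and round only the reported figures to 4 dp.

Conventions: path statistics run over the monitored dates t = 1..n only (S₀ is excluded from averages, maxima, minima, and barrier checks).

price = 0.6544

With p* = (R−d)/(u−d) = 0.8857, sum probability × payoff across the paths and divide by R^5.
Enumerate all 2^5 = 32 price paths (U = up ×1.07, D = down ×0.72); each path with k up-moves has probability p*^k·(1−p*)^(5−k).
DDDDD: Ā=71.3414, payoff=57.5186, prob=0.000019
UDDDD: Ā=106.0213, payoff=22.8387, prob=0.000151
DUDDD: Ā=93.9813, payoff=34.8787, prob=0.000151
UUDDD: Ā=139.6666, payoff=0.0000, prob=0.001171
DDUDD: Ā=85.3125, payoff=43.5475, prob=0.000151
UDUDD: Ā=126.7838, payoff=2.0762, prob=0.001171
DUUDD: Ā=114.7438, payoff=14.1162, prob=0.001171
UUUDD: Ā=170.5220, payoff=0.0000, prob=0.009075
DDDUD: Ā=79.0709, payoff=49.7891, prob=0.000151
UDDUD: Ā=117.5082, payoff=11.3518, prob=0.001171
DUDUD: Ā=105.4682, payoff=23.3918, prob=0.001171
UUDUD: Ā=156.7375, payoff=0.0000, prob=0.009075
DDUUD: Ā=96.7994, payoff=32.0606, prob=0.001171
UDUUD: Ā=143.8547, payoff=0.0000, prob=0.009075
DUUUD: Ā=131.8147, payoff=0.0000, prob=0.009075
UUUUD: Ā=195.8912, payoff=0.0000, prob=0.070334
DDDDU: Ā=74.5770, payoff=54.2830, prob=0.000151
UDDDU: Ā=110.8297, payoff=18.0303, prob=0.001171
DUDDU: Ā=98.7897, payoff=30.0703, prob=0.001171
UUDDU: Ā=146.8125, payoff=0.0000, prob=0.009075
DDUDU: Ā=90.1209, payoff=38.7391, prob=0.001171
UDUDU: Ā=133.9297, payoff=0.0000, prob=0.009075
DUUDU: Ā=121.8897, payoff=6.9703, prob=0.009075
UUUDU: Ā=181.1417, payoff=0.0000, prob=0.070334
DDDUU: Ā=83.8794, payoff=44.9806, prob=0.001171
UDDUU: Ā=124.6541, payoff=4.2059, prob=0.009075
DUDUU: Ā=112.6141, payoff=16.2459, prob=0.009075
UUDUU: Ā=167.3571, payoff=0.0000, prob=0.070334
DDUUU: Ā=103.9453, payoff=24.9147, prob=0.009075
UDUUU: Ā=154.4743, payoff=0.0000, prob=0.070334
DUUUU: Ā=142.4343, payoff=0.0000, prob=0.070334
UUUUU: Ā=211.6732, payoff=0.0000, prob=0.545090
Price = Σ prob·payoff / R^5 = 0.758677 / 1.159274 = 0.6544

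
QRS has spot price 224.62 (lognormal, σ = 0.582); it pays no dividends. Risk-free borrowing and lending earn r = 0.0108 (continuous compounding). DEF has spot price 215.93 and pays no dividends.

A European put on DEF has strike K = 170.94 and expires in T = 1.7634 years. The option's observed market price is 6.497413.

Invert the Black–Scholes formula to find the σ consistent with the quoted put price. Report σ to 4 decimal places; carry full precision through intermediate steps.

At σ = 0.2284 the Black–Scholes value reproduces the quote:
σ√T = 0.2284·√1.7634 = 0.303299
d₁ = (ln(S/K) + (r+σ²/2)T) / (σ√T) = (ln(215.93/170.94) + (0.0108+0.2284²/2)·1.7634) / 0.303299 = (0.233642 + 0.065040) / 0.303299 = 0.984775
d₂ = d₁ − σ√T = 0.984775 − 0.303299 = 0.681476
e^{−rT} = 0.981135
N(−d₁) = 0.162367,  N(−d₂) = 0.247785
V = K·e^{−rT}·N(−d₂) − S·N(−d₁) = 41.557385 − 35.059972 = 6.497413 (matching the quote); vega is positive throughout, so no other σ reproduces this price

sigma = 0.2284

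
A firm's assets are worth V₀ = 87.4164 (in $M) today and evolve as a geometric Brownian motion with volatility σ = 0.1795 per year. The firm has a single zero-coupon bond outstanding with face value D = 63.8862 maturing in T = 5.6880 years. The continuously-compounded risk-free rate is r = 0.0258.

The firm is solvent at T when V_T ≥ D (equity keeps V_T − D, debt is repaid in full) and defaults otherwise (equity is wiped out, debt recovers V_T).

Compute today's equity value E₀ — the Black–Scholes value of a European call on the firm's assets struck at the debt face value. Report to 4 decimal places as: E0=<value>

E0=34.3601

Apply the equity-as-call identities (strike 63.8862, horizon 5.6880 years):
d₁ = [ln(V₀/D) + (r + σ²/2)T] / (σ√T)
   = [ln(87.4164/63.8862) + (0.0258 + 0.5·0.1795²)·5.6880] / (0.1795·√5.6880)
   = [0.313580 + 0.238385] / 0.428099 = 1.289338
d₂ = d₁ − σ√T = 1.289338 − 0.428099 = 0.861239
N(d₁) = 0.901360,  N(d₂) = 0.805447,  e^(−rT) = 0.863509
E₀ = V₀·N(d₁) − D·e^(−rT)·N(d₂)
   = 87.4164·0.901360 − 63.8862·0.863509·0.805447 = 34.360069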